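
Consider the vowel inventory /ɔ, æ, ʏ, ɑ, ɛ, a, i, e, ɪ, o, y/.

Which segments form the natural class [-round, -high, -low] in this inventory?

ɛ, e

Checking each segment against [-round], [-high], [-low]: /ɛ/ (mid front unrounded lax vowel), /e/ (mid front unrounded tense vowel) satisfy every feature; every other segment in the inventory fails at least one.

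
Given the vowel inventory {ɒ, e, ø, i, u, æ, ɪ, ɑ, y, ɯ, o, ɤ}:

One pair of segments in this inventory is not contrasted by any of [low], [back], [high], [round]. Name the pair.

i, ɪ

On the given features, /i/ and /ɪ/ have an identical profile: [−low], [−back], [+high], [−round]. No other two segments in the inventory coincide on all 4 features. (They do differ in [tense], which is not among the given features.)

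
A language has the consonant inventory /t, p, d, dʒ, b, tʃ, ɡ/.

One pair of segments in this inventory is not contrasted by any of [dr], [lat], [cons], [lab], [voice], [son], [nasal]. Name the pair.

/d/ (voiced alveolar stop) and /ɡ/ (voiced velar stop) are both [−delayed release], [−lateral], [+consonantal], [−labial], [+voice], [−sonorant], [−nasal], so none of the listed features separates them. (They do differ in [coronal] and [dorsal], which are not among the given features.) Every other pair in the inventory differs on at least one listed feature.

d, ɡ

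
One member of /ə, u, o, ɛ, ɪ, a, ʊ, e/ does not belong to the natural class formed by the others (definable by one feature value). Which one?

a

The remaining segments after removing /a/ share [−low]; /a/ (low unrounded vowel) is [+low]. For every other candidate removal, the leftover set fails to share any single feature value that the removed segment lacks.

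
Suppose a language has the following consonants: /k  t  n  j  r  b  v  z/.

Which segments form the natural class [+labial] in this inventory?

The feature [labial] marks segments articulated with one or both lips. In this inventory /b, v/ have that property, so they are [+labial]; /k, t, n, j, r, z/ are [−labial].

b, v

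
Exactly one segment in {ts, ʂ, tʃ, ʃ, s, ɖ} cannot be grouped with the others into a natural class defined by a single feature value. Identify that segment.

/ts, ʂ, s, ʃ, tʃ/ are all [−voice], but /ɖ/ (voiced retroflex stop) is [+voice]. No other single segment can be removed to leave a set sharing one feature value that the removed segment lacks, so /ɖ/ is the odd one out.

ɖ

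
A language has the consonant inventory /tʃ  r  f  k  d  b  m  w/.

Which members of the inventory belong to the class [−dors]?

The [−dorsal] segments here are /tʃ, r, f, d, b, m/; the remaining /k, w/ are [+dorsal].

tʃ, r, f, d, b, m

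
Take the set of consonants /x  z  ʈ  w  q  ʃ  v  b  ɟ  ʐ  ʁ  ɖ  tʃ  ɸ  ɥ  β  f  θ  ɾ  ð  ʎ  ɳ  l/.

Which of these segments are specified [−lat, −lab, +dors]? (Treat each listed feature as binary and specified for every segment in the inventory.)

x, q, ɟ, ʁ

Eliminate segments failing any feature: /z, ʈ, ʃ, ʐ, ɖ, tʃ, θ, ɾ, ð, ɳ/ are [−dorsal]; /w, v, b, ɸ, ɥ, β, f/ are [+labial]; /ʎ, l/ are [+lateral]. The remaining /x, q, ɟ, ʁ/ satisfy [−lateral], [−labial], [+dorsal].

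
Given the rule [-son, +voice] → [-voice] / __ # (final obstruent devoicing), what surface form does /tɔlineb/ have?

[tɔlinep]

The only segment in the rule's environment that also matches [-son, +voice] is /b/. Applying [-voice] turns the voiced bilabial stop into /p/ (voiceless bilabial stop), giving [tɔlinep].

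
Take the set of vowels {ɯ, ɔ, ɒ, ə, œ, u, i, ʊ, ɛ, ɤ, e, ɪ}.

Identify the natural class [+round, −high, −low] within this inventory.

ɔ, œ

Checking each segment against [+round], [−high], [−low]: /ɔ/ (mid back rounded lax vowel), /œ/ (mid front rounded lax vowel) satisfy every feature; every other segment in the inventory fails at least one.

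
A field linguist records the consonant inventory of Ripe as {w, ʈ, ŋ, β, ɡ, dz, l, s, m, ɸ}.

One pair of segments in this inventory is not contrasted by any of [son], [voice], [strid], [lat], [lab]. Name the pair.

Both /m/ and /w/ are [+sonorant], [+voice], [−strident], [−lateral], [+labial]. Since the list omits [nasal], [continuant], [round] and [dorsal] — which do distinguish the bilabial nasal from the labial-velar glide — this pair collapses; all other pairs remain distinct.

m, w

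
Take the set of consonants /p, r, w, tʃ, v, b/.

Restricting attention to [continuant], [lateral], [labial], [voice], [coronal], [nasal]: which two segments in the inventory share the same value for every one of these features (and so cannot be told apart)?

Both /v/ and /w/ are [+continuant], [−lateral], [+labial], [+voice], [−coronal], [−nasal]. Since the list omits [sonorant], [round] and [dorsal] — which do distinguish the voiced labiodental fricative from the labial-velar glide — this pair collapses; all other pairs remain distinct.

v, w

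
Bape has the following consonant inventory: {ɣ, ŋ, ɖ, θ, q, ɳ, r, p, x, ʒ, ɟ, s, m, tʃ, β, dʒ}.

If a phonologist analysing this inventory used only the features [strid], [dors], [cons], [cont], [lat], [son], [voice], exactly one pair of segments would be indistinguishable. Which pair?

ɳ, m

Both /ɳ/ and /m/ are [−strident], [−dorsal], [+consonantal], [−continuant], [−lateral], [+sonorant], [+voice]. Since the list omits [labial] and [coronal] — which do distinguish the retroflex nasal from the bilabial nasal — this pair collapses; all other pairs remain distinct.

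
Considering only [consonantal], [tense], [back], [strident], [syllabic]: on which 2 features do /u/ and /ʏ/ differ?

[back], [tense]

/u/ is the high back rounded tense vowel and /ʏ/ is the high front rounded lax vowel. Both are [-consonantal], [-strident], [+syllabic]. /u/ is [+back] while /ʏ/ is [-back]; /u/ is [+tense] while /ʏ/ is [-tense], so the distinguishing features are [back], [tense].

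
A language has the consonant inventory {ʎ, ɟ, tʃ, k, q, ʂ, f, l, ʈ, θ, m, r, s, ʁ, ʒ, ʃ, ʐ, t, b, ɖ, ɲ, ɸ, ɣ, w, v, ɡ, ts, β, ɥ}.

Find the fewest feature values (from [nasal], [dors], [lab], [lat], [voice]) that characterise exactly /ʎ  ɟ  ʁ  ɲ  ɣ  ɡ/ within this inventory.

[+voice, −lab, +dors]

/ʎ, ɟ, ʁ, ɲ, ɣ, ɡ/ are all [+voice], [−labial], [+dorsal], and no other segment in the inventory matches all three values. Dropping any one of them over-generates: [−labial, +dorsal] alone would also admit /k, q/; [+voice, +dorsal] alone would also admit /w, ɥ/; [+voice, −labial] alone would also admit /l, r, ʒ, ʐ, …/. No other combination of two listed features picks out exactly this set either, so fewer than three features will not do.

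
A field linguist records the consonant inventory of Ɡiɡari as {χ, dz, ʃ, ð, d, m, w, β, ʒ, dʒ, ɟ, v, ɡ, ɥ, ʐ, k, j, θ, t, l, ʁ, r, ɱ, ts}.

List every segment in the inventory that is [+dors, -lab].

χ, ɟ, ɡ, k, j, ʁ

Among the inventory, the [+dorsal] segments are /χ, w, ɟ, ɡ, ɥ, k, j, ʁ/.
Within that set, [-labial] leaves /χ, ɟ, ɡ, k, j, ʁ/.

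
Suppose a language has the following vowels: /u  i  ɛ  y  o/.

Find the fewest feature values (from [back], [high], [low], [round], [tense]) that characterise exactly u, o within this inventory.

/u, o/ are exactly the [+back] segments in the inventory, so a single feature suffices.

[+back]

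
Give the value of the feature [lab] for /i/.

[-labial]

/i/ is the high front unrounded tense vowel, hence [-labial].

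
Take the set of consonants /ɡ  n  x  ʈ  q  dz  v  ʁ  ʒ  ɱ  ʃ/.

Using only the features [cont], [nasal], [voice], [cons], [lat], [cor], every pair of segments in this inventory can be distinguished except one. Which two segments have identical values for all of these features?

/ʁ/ (voiced uvular fricative) and /v/ (voiced labiodental fricative) are both [+continuant], [-nasal], [+voice], [+consonantal], [-lateral], [-coronal], so none of the listed features separates them. (They do differ in [labial] and [dorsal], which are not among the given features.) Every other pair in the inventory differs on at least one listed feature.

ʁ, v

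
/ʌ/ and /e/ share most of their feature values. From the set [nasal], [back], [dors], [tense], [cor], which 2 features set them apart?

The two segments share [-nasal], [+dorsal], [-coronal]. The only features from the list on which they differ: /ʌ/ is [+back] while /e/ is [-back]; /ʌ/ is [-tense] while /e/ is [+tense].

[back], [tense]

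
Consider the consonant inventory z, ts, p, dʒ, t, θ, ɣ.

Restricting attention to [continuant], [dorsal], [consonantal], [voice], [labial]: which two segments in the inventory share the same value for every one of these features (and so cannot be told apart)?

On the given features, /ts/ and /t/ have an identical profile: [−continuant], [−dorsal], [+consonantal], [−voice], [−labial]. No other two segments in the inventory coincide on all 5 features. (They do differ in [strident] and [delayed release], which are not among the given features.)

ts, t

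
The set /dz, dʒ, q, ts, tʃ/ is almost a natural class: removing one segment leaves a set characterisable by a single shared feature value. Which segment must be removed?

q

The remaining segments after removing /q/ share [+delayed release]; /q/ (voiceless uvular stop) is [-delayed release]. For every other candidate removal, the leftover set fails to share any single feature value that the removed segment lacks.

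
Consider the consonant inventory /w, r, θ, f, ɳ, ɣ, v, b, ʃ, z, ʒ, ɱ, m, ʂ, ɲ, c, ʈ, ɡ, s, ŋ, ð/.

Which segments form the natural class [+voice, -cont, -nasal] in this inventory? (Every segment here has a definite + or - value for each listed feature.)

First, the [+voice] segments are /w, r, ɳ, ɣ, v, b, z, ʒ, ɱ, m, ɲ, ɡ, ŋ, ð/.
Then [-continuant] gives /ɳ, b, ɱ, m, ɲ, ɡ, ŋ/.
Within that set, [-nasal] leaves /b, ɡ/.

b, ɡ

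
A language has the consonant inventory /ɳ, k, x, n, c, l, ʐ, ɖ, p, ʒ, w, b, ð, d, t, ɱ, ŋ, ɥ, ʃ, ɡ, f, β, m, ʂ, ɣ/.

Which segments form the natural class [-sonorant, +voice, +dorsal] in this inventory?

ɡ, ɣ

Checking each segment against [-sonorant], [+voice], [+dorsal]: /ɡ/ (voiced velar stop), /ɣ/ (voiced velar fricative) satisfy every feature; every other segment in the inventory fails at least one.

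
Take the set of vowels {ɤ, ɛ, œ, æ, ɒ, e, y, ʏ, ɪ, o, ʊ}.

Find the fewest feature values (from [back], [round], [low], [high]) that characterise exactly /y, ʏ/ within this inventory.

/y, ʏ/ are all [+high], [-back], [+round], and no other segment in the inventory matches all three values. Dropping any one of them over-generates: [-back, +round] alone would also admit /œ/; [+high, +round] alone would also admit /ʊ/; [+high, -back] alone would also admit /ɪ/. No other combination of two listed features picks out exactly this set either, so fewer than three features will not do.

[+high, -back, +round]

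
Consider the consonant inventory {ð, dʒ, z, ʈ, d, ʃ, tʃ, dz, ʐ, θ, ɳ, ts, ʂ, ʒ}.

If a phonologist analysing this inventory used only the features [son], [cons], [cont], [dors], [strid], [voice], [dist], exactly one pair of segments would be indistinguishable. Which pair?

On the given features, /z/ and /ʐ/ have an identical profile: [-sonorant], [+consonantal], [+continuant], [-dorsal], [+strident], [+voice], [-distributed]. No other two segments in the inventory coincide on all 7 features. (They do differ in [anterior], which is not among the given features.)

z, ʐ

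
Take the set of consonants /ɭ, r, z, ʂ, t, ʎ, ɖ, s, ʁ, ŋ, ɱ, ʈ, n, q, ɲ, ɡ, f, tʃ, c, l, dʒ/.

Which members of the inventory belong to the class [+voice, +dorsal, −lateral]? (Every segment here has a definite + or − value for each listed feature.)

ʁ, ŋ, ɲ, ɡ

Eliminate segments failing any feature: /ɭ, r, z, ɖ, ɱ, n, l, dʒ/ are [−dorsal]; /ʂ, t, s, ʈ, q, f, tʃ, c/ are [−voice]; /ʎ/ is [+lateral]. The remaining /ʁ, ŋ, ɲ, ɡ/ satisfy [+voice], [+dorsal], [−lateral].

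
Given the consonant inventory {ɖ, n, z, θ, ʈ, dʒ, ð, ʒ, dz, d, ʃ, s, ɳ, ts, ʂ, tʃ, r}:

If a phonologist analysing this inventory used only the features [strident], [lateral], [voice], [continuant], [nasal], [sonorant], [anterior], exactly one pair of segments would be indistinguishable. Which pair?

Both /ʂ/ and /ʃ/ are [+strident], [−lateral], [−voice], [+continuant], [−nasal], [−sonorant], [−anterior]. Since the list omits [distributed] — which does distinguish the voiceless retroflex fricative from the voiceless postalveolar fricative — this pair collapses; all other pairs remain distinct.

ʂ, ʃ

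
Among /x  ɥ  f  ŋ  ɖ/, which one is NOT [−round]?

ɥ

/ŋ, f, ɖ, x/ are all [−round]; /ɥ/ (labial-palatal glide) is [+round].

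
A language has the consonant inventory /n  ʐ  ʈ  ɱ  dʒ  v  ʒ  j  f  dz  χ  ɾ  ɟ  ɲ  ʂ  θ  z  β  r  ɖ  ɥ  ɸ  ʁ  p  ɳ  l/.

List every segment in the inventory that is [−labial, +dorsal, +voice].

First, the [−labial] segments are /n, ʐ, ʈ, dʒ, ʒ, j, dz, χ, ɾ, ɟ, ɲ, ʂ, θ, z, r, ɖ, ʁ, ɳ, l/.
Of those, [+dorsal] gives /j, χ, ɟ, ɲ, ʁ/.
Among these, [+voice] leaves /j, ɟ, ɲ, ʁ/.

j, ɟ, ɲ, ʁ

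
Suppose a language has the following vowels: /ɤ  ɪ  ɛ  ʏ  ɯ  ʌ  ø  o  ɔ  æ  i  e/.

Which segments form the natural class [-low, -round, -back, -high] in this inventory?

ɛ, e

Among the inventory, the [-low] segments are /ɤ, ɪ, ɛ, ʏ, ɯ, ʌ, ø, o, ɔ, i, e/.
Intersecting with [-round] gives /ɤ, ɪ, ɛ, ɯ, ʌ, i, e/.
Then [-back] gives /ɪ, ɛ, i, e/.
Intersecting with [-high] leaves /ɛ, e/.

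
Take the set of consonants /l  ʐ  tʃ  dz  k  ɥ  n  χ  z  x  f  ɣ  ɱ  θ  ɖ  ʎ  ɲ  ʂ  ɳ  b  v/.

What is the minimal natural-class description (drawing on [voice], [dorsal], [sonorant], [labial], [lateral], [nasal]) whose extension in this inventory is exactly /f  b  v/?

The class [-sonorant], [+labial] has exactly /f, b, v/ as its extension in this inventory. No smaller conjunction from the listed features achieves this: [+labial] alone would also admit /ɥ, ɱ/; [-sonorant] alone would also admit /ʐ, tʃ, dz, k, …/; and checking the remaining single features turns up none with this extension.

[-sonorant, +labial]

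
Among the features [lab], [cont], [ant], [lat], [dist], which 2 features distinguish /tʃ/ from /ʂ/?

[continuant], [distributed]

/tʃ/ is the voiceless postalveolar affricate and /ʂ/ is the voiceless retroflex fricative. Both are [−labial], [−anterior], [−lateral]. /tʃ/ is [−continuant] while /ʂ/ is [+continuant]; /tʃ/ is [+distributed] while /ʂ/ is [−distributed], so the distinguishing features are [continuant], [distributed].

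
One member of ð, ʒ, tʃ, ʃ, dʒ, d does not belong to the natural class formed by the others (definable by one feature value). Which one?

d

[distributed] groups all but one: /ð, dʒ, ʒ, tʃ, ʃ/ share [+distributed] while /d/ (voiced alveolar stop) alone is [-distributed]. Removing any other segment would not leave a single-feature class that excludes it.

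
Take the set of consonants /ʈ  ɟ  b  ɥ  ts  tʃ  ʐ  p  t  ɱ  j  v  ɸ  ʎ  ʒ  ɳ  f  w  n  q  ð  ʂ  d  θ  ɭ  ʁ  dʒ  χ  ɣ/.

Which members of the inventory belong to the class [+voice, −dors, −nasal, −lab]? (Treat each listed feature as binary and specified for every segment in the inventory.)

Eliminate segments failing any feature: /ʈ, ts, tʃ, p, t, ɸ, f, q, ʂ, θ, χ/ are [−voice]; /ɟ, ɥ, j, ʎ, w, ʁ, ɣ/ are [+dorsal]; /b, v/ are [+labial]; /ɱ, ɳ, n/ are [+nasal]. The remaining /ʐ, ʒ, ð, d, ɭ, dʒ/ satisfy [+voice], [−dorsal], [−nasal], [−labial].

ʐ, ʒ, ð, d, ɭ, dʒ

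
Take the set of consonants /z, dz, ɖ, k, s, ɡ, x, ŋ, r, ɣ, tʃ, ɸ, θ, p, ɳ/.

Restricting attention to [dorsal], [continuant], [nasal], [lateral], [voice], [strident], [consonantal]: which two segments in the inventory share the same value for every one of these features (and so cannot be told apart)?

On the given features, /ɸ/ and /θ/ have an identical profile: [−dorsal], [+continuant], [−nasal], [−lateral], [−voice], [−strident], [+consonantal]. No other two segments in the inventory coincide on all 7 features. (They do differ in [labial] and [coronal], which are not among the given features.)

ɸ, θ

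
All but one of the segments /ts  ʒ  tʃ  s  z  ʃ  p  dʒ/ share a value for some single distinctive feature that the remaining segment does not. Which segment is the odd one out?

p

The remaining segments after removing /p/ share [+strident]; /p/ (voiceless bilabial stop) is [-strident]. For every other candidate removal, the leftover set fails to share any single feature value that the removed segment lacks.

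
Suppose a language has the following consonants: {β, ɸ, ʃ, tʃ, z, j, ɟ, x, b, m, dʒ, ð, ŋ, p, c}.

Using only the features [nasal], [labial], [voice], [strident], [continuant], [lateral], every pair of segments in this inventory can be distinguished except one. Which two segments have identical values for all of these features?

On the given features, /ð/ and /j/ have an identical profile: [-nasal], [-labial], [+voice], [-strident], [+continuant], [-lateral]. No other two segments in the inventory coincide on all 6 features. (They do differ in [sonorant] and [dorsal], which are not among the given features.)

ð, j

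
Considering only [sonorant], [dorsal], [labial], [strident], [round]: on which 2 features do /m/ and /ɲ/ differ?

/m/ (bilabial nasal) and /ɲ/ (palatal nasal) agree on [+sonorant], [−strident], [−round]. They differ on [labial] (/m/ [+], /ɲ/ [−]), [dorsal] (/m/ [−], /ɲ/ [+]).

[labial], [dorsal]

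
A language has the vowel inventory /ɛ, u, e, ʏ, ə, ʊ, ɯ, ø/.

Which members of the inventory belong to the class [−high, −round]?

Checking each segment against [−high], [−round]: /ɛ/ (mid front unrounded lax vowel), /e/ (mid front unrounded tense vowel), /ə/ (mid central vowel (schwa)) satisfy every feature; every other segment in the inventory fails at least one.

ɛ, e, ə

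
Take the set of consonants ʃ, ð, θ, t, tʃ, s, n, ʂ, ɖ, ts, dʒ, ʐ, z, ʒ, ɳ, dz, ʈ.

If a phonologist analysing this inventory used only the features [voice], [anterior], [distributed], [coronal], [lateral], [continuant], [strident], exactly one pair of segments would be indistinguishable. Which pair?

ɖ, ɳ

Both /ɖ/ and /ɳ/ are [+voice], [-anterior], [-distributed], [+coronal], [-lateral], [-continuant], [-strident]. Since the list omits [sonorant] and [nasal] — which do distinguish the voiced retroflex stop from the retroflex nasal — this pair collapses; all other pairs remain distinct.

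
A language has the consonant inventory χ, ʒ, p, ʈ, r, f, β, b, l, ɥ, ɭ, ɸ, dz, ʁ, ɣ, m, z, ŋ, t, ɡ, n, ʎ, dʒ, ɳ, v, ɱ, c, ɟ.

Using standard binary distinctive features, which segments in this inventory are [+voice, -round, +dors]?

ʁ, ɣ, ŋ, ɡ, ʎ, ɟ

Checking each segment against [+voice], [-round], [+dorsal]: /ʁ/ (voiced uvular fricative), /ɣ/ (voiced velar fricative), /ŋ/ (velar nasal), /ɡ/ (voiced velar stop), /ʎ/ (palatal lateral approximant), /ɟ/ (voiced palatal stop) satisfy every feature; every other segment in the inventory fails at least one.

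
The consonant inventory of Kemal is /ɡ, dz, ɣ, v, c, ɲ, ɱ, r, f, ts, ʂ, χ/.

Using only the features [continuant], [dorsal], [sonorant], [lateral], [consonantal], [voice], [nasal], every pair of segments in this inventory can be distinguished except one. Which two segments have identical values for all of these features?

On the given features, /f/ and /ʂ/ have an identical profile: [+continuant], [−dorsal], [−sonorant], [−lateral], [+consonantal], [−voice], [−nasal]. No other two segments in the inventory coincide on all 7 features. (They do differ in [labial] and [coronal], which are not among the given features.)

f, ʂ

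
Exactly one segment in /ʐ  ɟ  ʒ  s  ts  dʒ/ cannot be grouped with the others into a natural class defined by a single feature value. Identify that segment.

ɟ

/dʒ, ts, ʒ, s, ʐ/ are all [+strident], but /ɟ/ (voiced palatal stop) is [-strident]. No other single segment can be removed to leave a set sharing one feature value that the removed segment lacks, so /ɟ/ is the odd one out.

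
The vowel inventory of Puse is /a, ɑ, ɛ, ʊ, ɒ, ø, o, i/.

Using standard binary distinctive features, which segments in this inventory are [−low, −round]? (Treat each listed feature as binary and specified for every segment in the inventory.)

ɛ, i

The [−low] segments are /ɛ, ʊ, ø, o, i/.
Among these, [−round] leaves /ɛ, i/.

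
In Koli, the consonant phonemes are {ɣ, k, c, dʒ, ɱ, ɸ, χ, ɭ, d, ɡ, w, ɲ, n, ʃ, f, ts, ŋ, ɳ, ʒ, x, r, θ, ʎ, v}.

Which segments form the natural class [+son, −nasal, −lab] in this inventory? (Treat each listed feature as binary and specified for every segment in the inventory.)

ɭ, r, ʎ

The [+sonorant] segments are /ɱ, ɭ, w, ɲ, n, ŋ, ɳ, r, ʎ/.
Of those, [−nasal] gives /ɭ, w, r, ʎ/.
Then [−labial] leaves /ɭ, r, ʎ/.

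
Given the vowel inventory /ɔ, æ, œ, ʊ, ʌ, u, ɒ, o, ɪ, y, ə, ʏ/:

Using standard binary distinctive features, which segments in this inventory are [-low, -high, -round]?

ʌ, ə

Checking each segment against [-low], [-high], [-round]: /ʌ/ (mid back unrounded lax vowel), /ə/ (mid central vowel (schwa)) satisfy every feature; every other segment in the inventory fails at least one.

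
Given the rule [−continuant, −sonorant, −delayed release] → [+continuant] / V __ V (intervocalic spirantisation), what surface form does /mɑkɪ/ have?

[mɑxɪ]

The only segment in the rule's environment that also matches [−continuant, −sonorant, −delayed release] is /k/. Applying [+continuant] turns the voiceless velar stop into /x/ (voiceless velar fricative), giving [mɑxɪ].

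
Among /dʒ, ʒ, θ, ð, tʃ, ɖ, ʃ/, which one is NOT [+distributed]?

ɖ

/ð, dʒ, θ, tʃ, ʒ, ʃ/ are all [+distributed]; /ɖ/ (voiced retroflex stop) is [−distributed].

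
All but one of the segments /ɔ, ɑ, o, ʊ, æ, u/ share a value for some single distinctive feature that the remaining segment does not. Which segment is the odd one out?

[back] groups all but one: /ɑ, o, ɔ, u, ʊ/ share [+back] while /æ/ (low front unrounded vowel) alone is [-back]. Removing any other segment would not leave a single-feature class that excludes it.

æ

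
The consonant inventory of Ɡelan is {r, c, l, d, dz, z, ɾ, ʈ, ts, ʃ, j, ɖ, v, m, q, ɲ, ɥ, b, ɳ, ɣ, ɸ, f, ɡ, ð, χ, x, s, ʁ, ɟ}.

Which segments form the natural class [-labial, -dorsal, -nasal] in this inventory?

The [-labial] segments are /r, c, l, d, dz, z, ɾ, ʈ, ts, ʃ, j, ɖ, q, ɲ, ɳ, ɣ, ɡ, ð, χ, x, s, ʁ, ɟ/.
Of those, [-dorsal] gives /r, l, d, dz, z, ɾ, ʈ, ts, ʃ, ɖ, ɳ, ð, s/.
Then [-nasal] leaves /r, l, d, dz, z, ɾ, ʈ, ts, ʃ, ɖ, ð, s/.

r, l, d, dz, z, ɾ, ʈ, ts, ʃ, ɖ, ð, s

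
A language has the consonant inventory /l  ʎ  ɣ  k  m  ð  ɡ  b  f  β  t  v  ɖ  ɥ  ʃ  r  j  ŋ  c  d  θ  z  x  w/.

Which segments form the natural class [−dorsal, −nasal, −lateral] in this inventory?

ð, b, f, β, t, v, ɖ, ʃ, r, d, θ, z

Eliminate segments failing any feature: /l/ is [+lateral]; /ʎ, ɣ, k, ɡ, ɥ, j, ŋ, c, x, w/ are [+dorsal]; /m/ is [+nasal]. The remaining /ð, b, f, β, t, v, ɖ, ʃ, r, d, θ, z/ satisfy [−dorsal], [−nasal], [−lateral].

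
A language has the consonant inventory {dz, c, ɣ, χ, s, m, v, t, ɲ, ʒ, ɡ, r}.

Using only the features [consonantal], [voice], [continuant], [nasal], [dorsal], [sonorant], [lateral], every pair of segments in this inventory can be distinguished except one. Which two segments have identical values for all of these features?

/v/ (voiced labiodental fricative) and /ʒ/ (voiced postalveolar fricative) are both [+consonantal], [+voice], [+continuant], [-nasal], [-dorsal], [-sonorant], [-lateral], so none of the listed features separates them. (They do differ in [labial] and [coronal], which are not among the given features.) Every other pair in the inventory differs on at least one listed feature.

v, ʒ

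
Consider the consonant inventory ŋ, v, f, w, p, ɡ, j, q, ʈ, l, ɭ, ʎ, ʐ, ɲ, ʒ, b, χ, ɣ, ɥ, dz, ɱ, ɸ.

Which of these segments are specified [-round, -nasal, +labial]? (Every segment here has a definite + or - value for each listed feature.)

v, f, p, b, ɸ

Eliminate segments failing any feature: /ŋ, ɲ, ɱ/ are [+nasal]; /w, ɥ/ are [+round]; /ɡ, j, q, ʈ, l, ɭ, ʎ, ʐ, ʒ, χ, ɣ, dz/ are [-labial]. The remaining /v, f, p, b, ɸ/ satisfy [-round], [-nasal], [+labial].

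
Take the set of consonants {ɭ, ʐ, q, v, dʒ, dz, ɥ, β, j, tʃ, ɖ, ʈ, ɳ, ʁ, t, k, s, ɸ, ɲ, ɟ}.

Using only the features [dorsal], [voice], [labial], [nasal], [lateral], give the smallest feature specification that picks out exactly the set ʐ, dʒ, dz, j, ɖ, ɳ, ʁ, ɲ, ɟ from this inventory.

[+voice, −lateral, −labial]

Every target segment is [+voice], [−lateral], [−labial]; each remaining inventory member fails at least one of these. Each conjunct is needed — [−lateral, −labial] alone would also admit /q, tʃ, ʈ, t, …/; [+voice, −labial] alone would also admit /ɭ/; [+voice, −lateral] alone would also admit /v, ɥ, β/ — and no other combination of two listed features has exactly this extension, so three is the minimum.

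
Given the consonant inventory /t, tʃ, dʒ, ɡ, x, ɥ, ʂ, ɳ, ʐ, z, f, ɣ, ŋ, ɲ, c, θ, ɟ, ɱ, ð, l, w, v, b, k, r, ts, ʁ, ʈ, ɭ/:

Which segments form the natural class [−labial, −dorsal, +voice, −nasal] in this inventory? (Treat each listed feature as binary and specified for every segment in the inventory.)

Checking each segment against [−labial], [−dorsal], [+voice], [−nasal]: /dʒ/ (voiced postalveolar affricate), /ʐ/ (voiced retroflex fricative), /z/ (voiced alveolar fricative), /ð/ (voiced dental fricative), /l/ (alveolar lateral approximant), /r/ (alveolar trill), among others, satisfy every feature; every other segment in the inventory fails at least one.

dʒ, ʐ, z, ð, l, r, ɭ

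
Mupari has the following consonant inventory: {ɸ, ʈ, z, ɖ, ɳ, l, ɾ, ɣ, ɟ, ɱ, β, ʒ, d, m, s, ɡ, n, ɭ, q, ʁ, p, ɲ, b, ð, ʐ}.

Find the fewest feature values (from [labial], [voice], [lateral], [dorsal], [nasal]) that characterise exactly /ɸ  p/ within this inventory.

Every target segment is [−voice], [+labial]; each remaining inventory member fails at least one of these. Each conjunct is needed — [+labial] alone would also admit /ɱ, β, m, b/; [−voice] alone would also admit /ʈ, s, q/ — and no other single listed feature has exactly this extension, so two is the minimum.

[−voice, +labial]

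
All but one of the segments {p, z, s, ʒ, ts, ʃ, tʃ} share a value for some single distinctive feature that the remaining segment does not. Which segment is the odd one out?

The remaining segments after removing /p/ share [+strident]; /p/ (voiceless bilabial stop) is [-strident]. For every other candidate removal, the leftover set fails to share any single feature value that the removed segment lacks.

p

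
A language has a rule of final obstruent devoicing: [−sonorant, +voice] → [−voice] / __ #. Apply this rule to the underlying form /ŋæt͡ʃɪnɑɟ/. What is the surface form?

[ŋæt͡ʃɪnɑc]

Only the final segment /ɟ/ is both word-final and matches the structural description. It is a voiced palatal stop, so [−sonorant, +voice] holds; changing it to [−voice] with all other features held fixed yields /c/ (voiceless palatal stop). No other segment meets both the structural description and the environment, so the output is [ŋæt͡ʃɪnɑc].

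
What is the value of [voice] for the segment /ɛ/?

[+voice]

As the mid front unrounded lax vowel, /ɛ/ is [+voice].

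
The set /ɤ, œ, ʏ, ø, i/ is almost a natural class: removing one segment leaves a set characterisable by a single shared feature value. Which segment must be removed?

ɤ

The remaining segments after removing /ɤ/ share [−back]; /ɤ/ (mid back unrounded tense vowel) is [+back]. For every other candidate removal, the leftover set fails to share any single feature value that the removed segment lacks.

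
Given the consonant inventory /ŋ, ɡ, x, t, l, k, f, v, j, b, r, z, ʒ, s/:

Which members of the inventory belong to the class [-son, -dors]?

t, f, v, b, z, ʒ, s

First, the [-sonorant] segments are /ɡ, x, t, k, f, v, b, z, ʒ, s/.
Of those, [-dorsal] leaves /t, f, v, b, z, ʒ, s/.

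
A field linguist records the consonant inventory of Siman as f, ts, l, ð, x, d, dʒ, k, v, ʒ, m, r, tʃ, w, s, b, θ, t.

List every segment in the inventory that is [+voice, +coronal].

First, the [+voice] segments are /l, ð, d, dʒ, v, ʒ, m, r, w, b/.
Among these, [+coronal] leaves /l, ð, d, dʒ, ʒ, r/.

l, ð, d, dʒ, ʒ, r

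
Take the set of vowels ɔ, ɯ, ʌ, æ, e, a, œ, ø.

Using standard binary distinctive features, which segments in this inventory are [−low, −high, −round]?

Checking each segment against [−low], [−high], [−round]: /ʌ/ (mid back unrounded lax vowel), /e/ (mid front unrounded tense vowel) satisfy every feature; every other segment in the inventory fails at least one.

ʌ, e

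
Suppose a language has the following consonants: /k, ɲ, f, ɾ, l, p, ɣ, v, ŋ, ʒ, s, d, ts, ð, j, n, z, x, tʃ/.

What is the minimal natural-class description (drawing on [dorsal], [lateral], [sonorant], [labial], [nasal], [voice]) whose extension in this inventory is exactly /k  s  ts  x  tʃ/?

The class [-voice], [-labial] has exactly /k, s, ts, x, tʃ/ as its extension in this inventory. No smaller conjunction from the listed features achieves this: [-labial] alone would also admit /ɲ, ɾ, l, ɣ, …/; [-voice] alone would also admit /f, p/; and checking the remaining single features turns up none with this extension.

[-voice, -labial]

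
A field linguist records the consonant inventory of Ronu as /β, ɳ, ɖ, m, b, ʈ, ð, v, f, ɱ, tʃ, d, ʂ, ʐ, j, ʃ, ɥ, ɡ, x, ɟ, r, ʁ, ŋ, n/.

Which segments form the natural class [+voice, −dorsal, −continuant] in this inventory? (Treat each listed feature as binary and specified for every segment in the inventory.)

ɳ, ɖ, m, b, ɱ, d, n

First, the [+voice] segments are /β, ɳ, ɖ, m, b, ð, v, ɱ, d, ʐ, j, ɥ, ɡ, ɟ, r, ʁ, ŋ, n/.
Of those, [−dorsal] gives /β, ɳ, ɖ, m, b, ð, v, ɱ, d, ʐ, r, n/.
Then [−continuant] leaves /ɳ, ɖ, m, b, ɱ, d, n/.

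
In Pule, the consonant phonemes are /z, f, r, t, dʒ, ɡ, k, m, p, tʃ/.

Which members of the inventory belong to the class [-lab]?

The [-labial] segments here are /z, r, t, dʒ, ɡ, k, tʃ/; the remaining /f, m, p/ are [+labial].

z, r, t, dʒ, ɡ, k, tʃ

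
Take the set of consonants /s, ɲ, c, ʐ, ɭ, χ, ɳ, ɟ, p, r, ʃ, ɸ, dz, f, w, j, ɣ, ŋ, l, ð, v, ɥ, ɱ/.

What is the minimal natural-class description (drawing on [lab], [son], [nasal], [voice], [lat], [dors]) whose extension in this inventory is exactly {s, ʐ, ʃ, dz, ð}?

Every target segment is [−sonorant], [−labial], [−dorsal]; each remaining inventory member fails at least one of these. Each conjunct is needed — [−labial, −dorsal] alone would also admit /ɭ, ɳ, r, l/; [−sonorant, −dorsal] alone would also admit /p, ɸ, f, v/; [−sonorant, −labial] alone would also admit /c, χ, ɟ, ɣ/ — and no other combination of two listed features has exactly this extension, so three is the minimum.

[−son, −lab, −dors]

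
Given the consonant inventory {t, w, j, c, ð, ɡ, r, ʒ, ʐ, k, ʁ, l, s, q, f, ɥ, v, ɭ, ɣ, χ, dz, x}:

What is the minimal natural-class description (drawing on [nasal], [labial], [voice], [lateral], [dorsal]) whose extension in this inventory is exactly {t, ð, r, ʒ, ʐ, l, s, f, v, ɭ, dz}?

[−dorsal]

/t, ð, r, ʒ, ʐ, l, s, f, v, ɭ, dz/ are exactly the [−dorsal] segments in the inventory, so a single feature suffices.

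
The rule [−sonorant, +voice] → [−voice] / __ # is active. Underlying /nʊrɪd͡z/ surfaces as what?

Only the final segment /d͡z/ is both word-final and matches the structural description. It is a voiced alveolar affricate, so [−sonorant, +voice] holds; changing it to [−voice] with all other features held fixed yields /t͡s/ (voiceless alveolar affricate). No other segment meets both the structural description and the environment, so the output is [nʊrɪt͡s].

[nʊrɪt͡s]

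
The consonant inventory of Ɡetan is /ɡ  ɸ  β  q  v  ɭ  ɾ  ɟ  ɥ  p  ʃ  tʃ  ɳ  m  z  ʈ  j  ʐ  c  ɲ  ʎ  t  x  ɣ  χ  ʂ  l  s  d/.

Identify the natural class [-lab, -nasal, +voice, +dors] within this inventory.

ɡ, ɟ, j, ʎ, ɣ

Eliminate segments failing any feature: /ɸ, β, v, ɥ, p, m/ are [+labial]; /q, ʃ, tʃ, ʈ, c, t, x, χ, ʂ, s/ are [-voice]; /ɭ, ɾ, z, ʐ, l, d/ are [-dorsal]; /ɳ, ɲ/ are [+nasal]. The remaining /ɡ, ɟ, j, ʎ, ɣ/ satisfy [-labial], [-nasal], [+voice], [+dorsal].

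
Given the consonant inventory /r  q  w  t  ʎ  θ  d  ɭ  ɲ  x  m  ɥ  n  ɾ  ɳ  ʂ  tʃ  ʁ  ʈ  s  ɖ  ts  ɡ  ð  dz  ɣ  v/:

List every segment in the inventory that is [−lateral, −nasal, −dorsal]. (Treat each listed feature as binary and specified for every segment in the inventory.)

r, t, θ, d, ɾ, ʂ, tʃ, ʈ, s, ɖ, ts, ð, dz, v

Checking each segment against [−lateral], [−nasal], [−dorsal]: /r/ (alveolar trill), /t/ (voiceless alveolar stop), /θ/ (voiceless dental fricative), /d/ (voiced alveolar stop), /ɾ/ (alveolar tap), /ʂ/ (voiceless retroflex fricative), among others, satisfy every feature; every other segment in the inventory fails at least one.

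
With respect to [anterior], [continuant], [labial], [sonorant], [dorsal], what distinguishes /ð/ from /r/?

[sonorant]

The two segments share [+anterior], [+continuant], [−labial], [−dorsal]. The only feature from the list on which they differ: /ð/ is [−sonorant] while /r/ is [+sonorant].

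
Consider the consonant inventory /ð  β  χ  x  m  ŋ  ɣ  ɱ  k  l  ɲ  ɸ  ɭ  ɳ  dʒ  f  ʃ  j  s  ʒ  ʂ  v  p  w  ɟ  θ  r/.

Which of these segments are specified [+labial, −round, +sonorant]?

m, ɱ

Eliminate segments failing any feature: /ð, χ, x, ŋ, ɣ, k, l, ɲ, ɭ, ɳ, dʒ, ʃ, j, s, ʒ, ʂ, ɟ, θ, r/ are [−labial]; /β, ɸ, f, v, p/ are [−sonorant]; /w/ is [+round]. The remaining /m, ɱ/ satisfy [+labial], [−round], [+sonorant].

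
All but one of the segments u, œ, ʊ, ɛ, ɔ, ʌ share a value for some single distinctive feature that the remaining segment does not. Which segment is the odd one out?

u

The remaining segments after removing /u/ share [-tense]; /u/ (high back rounded tense vowel) is [+tense]. For every other candidate removal, the leftover set fails to share any single feature value that the removed segment lacks.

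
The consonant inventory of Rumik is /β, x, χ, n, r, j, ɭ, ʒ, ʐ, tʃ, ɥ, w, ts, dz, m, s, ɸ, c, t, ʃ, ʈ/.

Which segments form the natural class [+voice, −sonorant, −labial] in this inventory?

First, the [+voice] segments are /β, n, r, j, ɭ, ʒ, ʐ, ɥ, w, dz, m/.
Of those, [−sonorant] gives /β, ʒ, ʐ, dz/.
Intersecting with [−labial] leaves /ʒ, ʐ, dz/.

ʒ, ʐ, dz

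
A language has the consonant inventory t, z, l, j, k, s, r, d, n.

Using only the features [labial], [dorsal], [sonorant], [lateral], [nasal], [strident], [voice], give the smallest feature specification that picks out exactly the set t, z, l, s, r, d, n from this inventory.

/t, z, l, s, r, d, n/ are exactly the [−dorsal] segments in the inventory, so a single feature suffices.

[−dorsal]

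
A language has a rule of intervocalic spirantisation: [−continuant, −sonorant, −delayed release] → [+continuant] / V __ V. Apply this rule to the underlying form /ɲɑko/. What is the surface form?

[ɲɑxo]

/k/ satisfies [−continuant, −sonorant, −delayed release] and sits in V __ V. The [+continuant] counterpart of the voiceless velar stop is /x/. Other segments in /ɲɑko/ either fail the structural description or are not in the environment, so the surface form is [ɲɑxo].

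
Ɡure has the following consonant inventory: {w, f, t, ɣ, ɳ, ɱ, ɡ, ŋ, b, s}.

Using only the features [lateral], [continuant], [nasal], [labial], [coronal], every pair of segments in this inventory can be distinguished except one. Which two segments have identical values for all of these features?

f, w

/f/ (voiceless labiodental fricative) and /w/ (labial-velar glide) are both [-lateral], [+continuant], [-nasal], [+labial], [-coronal], so none of the listed features separates them. (They do differ in [sonorant], [voice], [round] and [dorsal], which are not among the given features.) Every other pair in the inventory differs on at least one listed feature.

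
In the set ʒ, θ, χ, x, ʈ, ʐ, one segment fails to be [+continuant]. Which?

ʈ

/ʈ/ is the voiceless retroflex stop, which is [−continuant]; the rest — /χ, ʒ, ʐ, θ, x/ — are [+continuant].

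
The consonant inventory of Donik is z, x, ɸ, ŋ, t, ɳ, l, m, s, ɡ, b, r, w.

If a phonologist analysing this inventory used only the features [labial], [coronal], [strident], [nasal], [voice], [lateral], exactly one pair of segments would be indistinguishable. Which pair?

Both /w/ and /b/ are [+labial], [-coronal], [-strident], [-nasal], [+voice], [-lateral]. Since the list omits [sonorant], [continuant], [round] and [dorsal] — which do distinguish the labial-velar glide from the voiced bilabial stop — this pair collapses; all other pairs remain distinct.

w, b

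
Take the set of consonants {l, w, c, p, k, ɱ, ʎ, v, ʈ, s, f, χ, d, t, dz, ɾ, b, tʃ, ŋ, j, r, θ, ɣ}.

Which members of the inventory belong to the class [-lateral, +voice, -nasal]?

w, v, d, dz, ɾ, b, j, r, ɣ

The [-lateral] segments are /w, c, p, k, ɱ, v, ʈ, s, f, χ, d, t, dz, ɾ, b, tʃ, ŋ, j, r, θ, ɣ/.
Then [+voice] gives /w, ɱ, v, d, dz, ɾ, b, ŋ, j, r, ɣ/.
Within that set, [-nasal] leaves /w, v, d, dz, ɾ, b, j, r, ɣ/.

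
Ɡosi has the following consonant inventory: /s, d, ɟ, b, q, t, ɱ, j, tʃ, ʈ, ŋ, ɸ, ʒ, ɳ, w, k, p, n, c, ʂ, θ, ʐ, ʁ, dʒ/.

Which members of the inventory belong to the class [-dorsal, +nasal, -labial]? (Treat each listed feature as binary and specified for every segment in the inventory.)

Eliminate segments failing any feature: /s, d, b, t, tʃ, ʈ, ɸ, ʒ, p, ʂ, θ, ʐ, dʒ/ are [-nasal]; /ɟ, q, j, ŋ, w, k, c, ʁ/ are [+dorsal]; /ɱ/ is [+labial]. The remaining /ɳ, n/ satisfy [-dorsal], [+nasal], [-labial].

ɳ, n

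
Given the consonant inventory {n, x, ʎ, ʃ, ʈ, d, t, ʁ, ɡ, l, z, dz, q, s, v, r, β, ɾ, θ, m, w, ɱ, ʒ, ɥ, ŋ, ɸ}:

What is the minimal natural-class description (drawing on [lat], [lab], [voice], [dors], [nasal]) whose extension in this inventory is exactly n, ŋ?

Every target segment is [+nasal], [-labial]; each remaining inventory member fails at least one of these. Each conjunct is needed — [-labial] alone would also admit /x, ʎ, ʃ, ʈ, …/; [+nasal] alone would also admit /m, ɱ/ — and no other single listed feature has exactly this extension, so two is the minimum.

[+nasal, -lab]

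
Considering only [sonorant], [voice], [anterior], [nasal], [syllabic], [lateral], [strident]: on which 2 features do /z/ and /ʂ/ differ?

The two segments share [−sonorant], [−nasal], [−syllabic], [−lateral], [+strident]. The only features from the list on which they differ: /z/ is [+voice] while /ʂ/ is [−voice]; /z/ is [+anterior] while /ʂ/ is [−anterior].

[voice], [anterior]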